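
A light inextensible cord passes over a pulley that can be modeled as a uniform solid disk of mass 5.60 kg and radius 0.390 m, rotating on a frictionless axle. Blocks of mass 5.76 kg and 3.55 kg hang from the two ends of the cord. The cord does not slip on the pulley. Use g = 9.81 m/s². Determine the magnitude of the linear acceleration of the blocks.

I = ½MR² = (1/2)(5.60)(0.390)² = 0.4259 kg·m².
Heavier block: m₁g − T₁ = m₁a. Lighter block: T₂ − m₂g = m₂a.
Pulley: (T₁ − T₂)R = Iα = I(a/R), so T₁ − T₂ = (I/R²)a = (1/2)M_p a = 2.800·a.
Adding the three: (m₁ − m₂)g = (m₁ + m₂ + 2.800)a, so a = (5.76 − 3.55)(9.81)/(5.76 + 3.55 + 2.800) = 1.790 m/s².

a ≈ 1.79 m/s²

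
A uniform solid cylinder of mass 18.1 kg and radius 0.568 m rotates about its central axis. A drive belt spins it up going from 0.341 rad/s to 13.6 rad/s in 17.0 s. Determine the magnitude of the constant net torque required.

I = ½MR² = (1/2)(18.1)(0.568)² = 2.920 kg·m².
α = Δω/Δt = (13.6 − 0.341)/17.0 = 0.7799 rad/s².
τ = Iα = (2.920)(0.7799) = 2.277 N·m.

τ ≈ 2.28 N·m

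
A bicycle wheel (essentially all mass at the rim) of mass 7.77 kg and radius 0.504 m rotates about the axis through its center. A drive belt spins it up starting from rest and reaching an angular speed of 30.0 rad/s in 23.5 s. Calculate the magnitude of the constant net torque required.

τ ≈ 2.52 N·m

I = MR² = (7.77)(0.504)² = 1.974 kg·m².
α = Δω/Δt = (30.0 − 0)/23.5 = 1.277 rad/s².
τ = Iα = (1.974)(1.277) = 2.520 N·m.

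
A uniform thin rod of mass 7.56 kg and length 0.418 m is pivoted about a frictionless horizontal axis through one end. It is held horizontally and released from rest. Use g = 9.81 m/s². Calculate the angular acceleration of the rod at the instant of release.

α ≈ 35.2 rad/s²

About the pivot, I = (1/3)ML² = (1/3)(7.56)(0.418)² = 0.4403 kg·m².
The weight acts at the center, a distance L/2 = 0.2090 m from the pivot; τ = Mg(L/2) = 15.50 N·m.
α = τ/I = 15.50/0.4403 = 35.20 rad/s².
(Equivalently α = (3g/(2L)) = 35.20 rad/s².)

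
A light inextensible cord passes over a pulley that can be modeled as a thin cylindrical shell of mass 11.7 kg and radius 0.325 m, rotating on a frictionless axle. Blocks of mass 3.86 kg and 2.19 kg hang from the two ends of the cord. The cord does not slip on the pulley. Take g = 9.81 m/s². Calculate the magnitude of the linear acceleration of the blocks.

I = MR² = (11.7)(0.325)² = 1.236 kg·m².
Heavier block: m₁g − T₁ = m₁a. Lighter block: T₂ − m₂g = m₂a.
Pulley: (T₁ − T₂)R = Iα = I(a/R), so T₁ − T₂ = (I/R²)a = 1·M_p a = 11.70·a.
Adding the three: (m₁ − m₂)g = (m₁ + m₂ + 11.70)a, so a = (3.86 − 2.19)(9.81)/(3.86 + 2.19 + 11.70) = 0.9230 m/s².

a ≈ 0.923 m/s²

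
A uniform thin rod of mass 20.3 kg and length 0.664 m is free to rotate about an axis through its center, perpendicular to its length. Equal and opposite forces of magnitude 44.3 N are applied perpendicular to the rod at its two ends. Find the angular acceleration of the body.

I = (1/12)ML² = (1/12)(20.3)(0.664)² = 0.7458 kg·m².
The couple gives τ = F·(L/2) + F·(L/2) = F L = (44.3)(0.664) = 29.42 N·m.
From τ = Iα: α = 29.42/0.7458 = 39.44 rad/s².

α ≈ 39.4 rad/s²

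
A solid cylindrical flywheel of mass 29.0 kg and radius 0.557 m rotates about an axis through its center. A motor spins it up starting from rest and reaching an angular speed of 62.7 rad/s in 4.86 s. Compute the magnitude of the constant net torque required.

I = ½MR² = (1/2)(29.0)(0.557)² = 4.499 kg·m².
α = Δω/Δt = (62.7 − 0)/4.86 = 12.90 rad/s².
τ = Iα = (4.499)(12.90) = 58.04 N·m.

τ ≈ 58.0 N·m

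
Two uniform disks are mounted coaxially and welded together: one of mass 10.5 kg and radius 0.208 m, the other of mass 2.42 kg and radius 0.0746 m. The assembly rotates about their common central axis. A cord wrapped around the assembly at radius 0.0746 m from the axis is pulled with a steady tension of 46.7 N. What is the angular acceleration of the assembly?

α ≈ 14.9 rad/s²

I = ½M₁R₁² + ½M₂R₂² = ½(10.5)(0.208)² + ½(2.42)(0.0746)² = 0.2339 kg·m².
τ = F r = (46.7)(0.0746) = 3.484 N·m.
α = τ/I = 3.484/0.2339 = 14.90 rad/s².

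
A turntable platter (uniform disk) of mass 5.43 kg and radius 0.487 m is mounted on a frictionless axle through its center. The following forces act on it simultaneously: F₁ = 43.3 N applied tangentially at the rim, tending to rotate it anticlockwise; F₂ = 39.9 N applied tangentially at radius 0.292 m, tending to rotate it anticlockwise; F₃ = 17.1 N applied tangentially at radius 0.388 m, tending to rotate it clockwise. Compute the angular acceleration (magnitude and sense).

α ≈ 40.5 rad/s², anticlockwise

I = ½MR² = (1/2)(5.43)(0.487)² = 0.6439 kg·m².
Taking anticlockwise as positive: τ₁ = +(43.3)(0.487) = +21.09 N·m; τ₂ = +(39.9)(0.292) = +11.65 N·m; τ₃ = −(17.1)(0.388) = −6.635 N·m.
Net torque τ = 26.10 N·m.
α = τ/I = 26.10/0.6439 = 40.54 rad/s².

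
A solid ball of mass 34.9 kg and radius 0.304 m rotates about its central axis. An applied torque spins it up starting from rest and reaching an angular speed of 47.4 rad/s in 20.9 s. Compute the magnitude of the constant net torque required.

I = (2/5)MR² = (2/5)(34.9)(0.304)² = 1.290 kg·m².
α = Δω/Δt = (47.4 − 0)/20.9 = 2.268 rad/s².
τ = Iα = (1.290)(2.268) = 2.926 N·m.

τ ≈ 2.93 N·m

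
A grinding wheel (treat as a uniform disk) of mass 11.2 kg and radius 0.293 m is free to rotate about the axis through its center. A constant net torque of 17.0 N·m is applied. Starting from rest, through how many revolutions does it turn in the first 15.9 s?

≈ 711 revolutions

I = ½MR² = (1/2)(11.2)(0.293)² = 0.4808 kg·m².
α = τ/I = 17.0/0.4808 = 35.36 rad/s².
θ = ½αt² = ½(35.36)(15.9)² = 4470 rad.
Revolutions = θ/(2π) = 711.4.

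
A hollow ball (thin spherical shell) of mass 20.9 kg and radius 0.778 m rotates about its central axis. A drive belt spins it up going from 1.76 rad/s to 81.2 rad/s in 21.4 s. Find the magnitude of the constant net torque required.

I = (2/3)MR² = (2/3)(20.9)(0.778)² = 8.434 kg·m².
α = Δω/Δt = (81.2 − 1.76)/21.4 = 3.712 rad/s².
τ = Iα = (8.434)(3.712) = 31.31 N·m.

τ ≈ 31.3 N·m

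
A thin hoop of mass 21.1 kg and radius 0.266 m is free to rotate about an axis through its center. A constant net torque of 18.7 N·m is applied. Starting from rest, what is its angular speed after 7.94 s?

ω ≈ 99.5 rad/s

I = MR² = (21.1)(0.266)² = 1.493 kg·m².
α = τ/I = 18.7/1.493 = 12.53 rad/s².
ω = ω₀ + αt = 0 + (12.53)(7.94) = 99.45 rad/s.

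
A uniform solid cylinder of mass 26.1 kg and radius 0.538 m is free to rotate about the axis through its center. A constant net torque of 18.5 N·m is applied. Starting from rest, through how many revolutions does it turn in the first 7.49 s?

≈ 21.9 revolutions

I = ½MR² = (1/2)(26.1)(0.538)² = 3.777 kg·m².
α = τ/I = 18.5/3.777 = 4.898 rad/s².
θ = ½αt² = ½(4.898)(7.49)² = 137.4 rad.
Revolutions = θ/(2π) = 21.87.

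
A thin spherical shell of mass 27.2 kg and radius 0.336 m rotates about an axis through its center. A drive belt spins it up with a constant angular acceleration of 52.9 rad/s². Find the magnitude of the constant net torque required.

τ ≈ 108 N·m

I = (2/3)MR² = (2/3)(27.2)(0.336)² = 2.047 kg·m².
τ = Iα = (2.047)(52.90) = 108.3 N·m.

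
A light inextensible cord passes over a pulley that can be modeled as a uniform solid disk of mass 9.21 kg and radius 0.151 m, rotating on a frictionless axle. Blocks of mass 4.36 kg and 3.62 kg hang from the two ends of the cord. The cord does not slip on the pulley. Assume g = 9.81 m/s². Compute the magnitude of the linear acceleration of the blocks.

a ≈ 0.577 m/s²

I = ½MR² = (1/2)(9.21)(0.151)² = 0.1050 kg·m².
Heavier block: m₁g − T₁ = m₁a. Lighter block: T₂ − m₂g = m₂a.
Pulley: (T₁ − T₂)R = Iα = I(a/R), so T₁ − T₂ = (I/R²)a = (1/2)M_p a = 4.605·a.
Adding the three: (m₁ − m₂)g = (m₁ + m₂ + 4.605)a, so a = (4.36 − 3.62)(9.81)/(4.36 + 3.62 + 4.605) = 0.5768 m/s².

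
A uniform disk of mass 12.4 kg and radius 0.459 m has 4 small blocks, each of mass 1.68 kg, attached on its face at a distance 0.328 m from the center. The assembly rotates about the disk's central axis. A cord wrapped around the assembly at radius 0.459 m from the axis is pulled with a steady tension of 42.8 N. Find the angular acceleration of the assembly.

I_disk = ½MR² = ½(12.4)(0.459)² = 1.306 kg·m².
I_blocks = 4·m·r² = 4(1.68)(0.328)² = 0.7230 kg·m².
Total I = 2.029 kg·m².
τ = F r = (42.8)(0.459) = 19.65 N·m.
α = τ/I = 19.65/2.029 = 9.681 rad/s².

α ≈ 9.68 rad/s²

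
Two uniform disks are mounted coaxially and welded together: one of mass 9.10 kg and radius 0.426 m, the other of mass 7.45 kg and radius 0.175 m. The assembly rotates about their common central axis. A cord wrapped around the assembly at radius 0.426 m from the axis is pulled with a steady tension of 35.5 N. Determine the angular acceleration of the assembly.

α ≈ 16.1 rad/s²

I = ½M₁R₁² + ½M₂R₂² = ½(9.10)(0.426)² + ½(7.45)(0.175)² = 0.9398 kg·m².
τ = F r = (35.5)(0.426) = 15.12 N·m.
α = τ/I = 15.12/0.9398 = 16.09 rad/s².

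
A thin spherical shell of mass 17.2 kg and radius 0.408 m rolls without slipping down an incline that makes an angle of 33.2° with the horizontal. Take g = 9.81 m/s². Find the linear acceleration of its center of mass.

Translation along the incline: Mg sinθ − f = Ma.
Rotation about the center: fR = Iα with I = (2/3)MR². No-slip gives a = αR, so f = (I/R²)a = (2/3)M a.
Substituting: Mg sinθ = (1 + 0.6667)Ma, so a = g sinθ/(1 + 0.6667) = (9.81) sin 33.2° / 1.667 = 3.223 m/s².

a ≈ 3.22 m/s²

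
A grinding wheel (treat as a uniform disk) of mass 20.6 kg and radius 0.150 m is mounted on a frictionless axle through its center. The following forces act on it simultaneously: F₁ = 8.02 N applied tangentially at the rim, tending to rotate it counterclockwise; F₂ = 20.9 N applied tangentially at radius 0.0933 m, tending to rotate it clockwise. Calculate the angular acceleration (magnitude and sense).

α ≈ 3.22 rad/s², clockwise

I = ½MR² = (1/2)(20.6)(0.150)² = 0.2318 kg·m².
Taking counterclockwise as positive: τ₁ = +(8.02)(0.150) = +1.203 N·m; τ₂ = −(20.9)(0.0933) = −1.950 N·m.
Net torque τ = -0.7470 N·m.
α = τ/I = -0.7470/0.2318 = -3.223 rad/s².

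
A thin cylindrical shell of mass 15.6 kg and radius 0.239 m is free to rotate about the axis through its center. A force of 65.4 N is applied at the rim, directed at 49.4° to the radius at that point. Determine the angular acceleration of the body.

I = MR² = (15.6)(0.239)² = 0.8911 kg·m².
Only the tangential component produces torque: τ = F R sinθ = (65.4)(0.239) sin 49.4° = 11.87 N·m.
From τ = Iα: α = 11.87/0.8911 = 13.32 rad/s².

α ≈ 13.3 rad/s²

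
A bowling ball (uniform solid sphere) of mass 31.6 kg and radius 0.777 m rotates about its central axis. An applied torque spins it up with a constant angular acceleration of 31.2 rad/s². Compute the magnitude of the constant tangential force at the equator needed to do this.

F ≈ 306 N

I = (2/5)MR² = (2/5)(31.6)(0.777)² = 7.631 kg·m².
The required torque is τ = Iα = (7.631)(31.20) = 238.1 N·m.
A tangential force at the equator gives τ = FR, so F = τ/R = 238.1/0.777 = 306.4 N.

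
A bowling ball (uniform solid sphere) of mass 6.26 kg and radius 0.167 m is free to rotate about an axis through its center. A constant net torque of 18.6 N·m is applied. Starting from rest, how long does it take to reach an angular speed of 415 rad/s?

I = (2/5)MR² = (2/5)(6.26)(0.167)² = 0.06983 kg·m².
α = τ/I = 18.6/0.06983 = 266.3 rad/s².
ω = αt ⇒ t = ω/α = 415/266.3 = 1.558 s.

t ≈ 1.56 s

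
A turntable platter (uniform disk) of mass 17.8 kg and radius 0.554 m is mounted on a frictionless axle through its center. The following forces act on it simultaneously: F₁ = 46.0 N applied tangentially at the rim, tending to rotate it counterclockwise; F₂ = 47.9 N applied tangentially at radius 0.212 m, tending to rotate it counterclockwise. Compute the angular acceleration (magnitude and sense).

I = ½MR² = (1/2)(17.8)(0.554)² = 2.732 kg·m².
Taking counterclockwise as positive: τ₁ = +(46.0)(0.554) = +25.48 N·m; τ₂ = +(47.9)(0.212) = +10.15 N·m.
Net torque τ = 35.64 N·m.
α = τ/I = 35.64/2.732 = 13.05 rad/s².

α ≈ 13.0 rad/s², counterclockwise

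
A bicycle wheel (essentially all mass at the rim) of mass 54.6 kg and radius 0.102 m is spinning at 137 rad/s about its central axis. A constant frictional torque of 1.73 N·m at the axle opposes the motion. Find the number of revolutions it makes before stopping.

≈ 490 revolutions

I = MR² = (54.6)(0.102)² = 0.5681 kg·m².
The net torque has magnitude 1.73 N·m, opposing ω.
|α| = τ/I = 1.730/0.5681 = 3.045 rad/s² (deceleration).
ω² = ω₀² − 2|α|θ with ω = 0 ⇒ θ = ω₀²/(2|α|) = 3081 rad = 490.4 rev.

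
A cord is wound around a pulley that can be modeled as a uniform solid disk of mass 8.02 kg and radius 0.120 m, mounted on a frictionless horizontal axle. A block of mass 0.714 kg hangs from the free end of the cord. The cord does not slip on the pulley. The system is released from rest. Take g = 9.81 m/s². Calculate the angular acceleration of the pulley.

I = ½MR² = (1/2)(8.02)(0.120)² = 0.05774 kg·m².
Block: mg − T = ma. Pulley: TR = Iα. No-slip: a = αR, so T = (I/R²)a = 4.010·a.
Then mg = (m + 4.010)a, so a = (0.714)(9.81)/(0.714 + 4.010) = 1.483 m/s².
α = a/R = 1.483/0.120 = 12.36 rad/s².

α ≈ 12.4 rad/s²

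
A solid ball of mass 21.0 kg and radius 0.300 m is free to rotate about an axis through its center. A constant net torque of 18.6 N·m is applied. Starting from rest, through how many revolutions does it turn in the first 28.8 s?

≈ 1620 revolutions

I = (2/5)MR² = (2/5)(21.0)(0.300)² = 0.7560 kg·m².
α = τ/I = 18.6/0.7560 = 24.60 rad/s².
θ = ½αt² = ½(24.60)(28.8)² = 10200 rad.
Revolutions = θ/(2π) = 1624.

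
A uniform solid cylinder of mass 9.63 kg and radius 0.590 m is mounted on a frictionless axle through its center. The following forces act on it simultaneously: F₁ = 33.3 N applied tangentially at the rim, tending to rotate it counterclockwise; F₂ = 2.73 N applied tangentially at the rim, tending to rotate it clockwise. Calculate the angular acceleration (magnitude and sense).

I = ½MR² = (1/2)(9.63)(0.590)² = 1.676 kg·m².
Taking counterclockwise as positive: τ₁ = +(33.3)(0.590) = +19.65 N·m; τ₂ = −(2.73)(0.590) = −1.611 N·m.
Net torque τ = 18.04 N·m.
α = τ/I = 18.04/1.676 = 10.76 rad/s².

α ≈ 10.8 rad/s², counterclockwise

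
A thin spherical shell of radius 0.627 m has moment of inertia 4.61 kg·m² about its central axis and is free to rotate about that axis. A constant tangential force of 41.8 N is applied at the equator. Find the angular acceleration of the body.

τ = F R = (41.8)(0.627) = 26.21 N·m.
Newton's second law for rotation, τ = Iα, gives α = τ/I = 26.21/4.610 = 5.685 rad/s².

α ≈ 5.69 rad/s²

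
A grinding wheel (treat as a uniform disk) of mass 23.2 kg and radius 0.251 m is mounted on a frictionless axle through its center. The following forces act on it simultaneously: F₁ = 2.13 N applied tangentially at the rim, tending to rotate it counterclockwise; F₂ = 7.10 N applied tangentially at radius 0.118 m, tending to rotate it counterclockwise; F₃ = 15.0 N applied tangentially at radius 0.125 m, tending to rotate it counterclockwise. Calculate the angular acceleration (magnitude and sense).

I = ½MR² = (1/2)(23.2)(0.251)² = 0.7308 kg·m².
Taking counterclockwise as positive: τ₁ = +(2.13)(0.251) = +0.5346 N·m; τ₂ = +(7.10)(0.118) = +0.8378 N·m; τ₃ = +(15.0)(0.125) = +1.875 N·m.
Net torque τ = 3.247 N·m.
α = τ/I = 3.247/0.7308 = 4.444 rad/s².

α ≈ 4.44 rad/s², counterclockwise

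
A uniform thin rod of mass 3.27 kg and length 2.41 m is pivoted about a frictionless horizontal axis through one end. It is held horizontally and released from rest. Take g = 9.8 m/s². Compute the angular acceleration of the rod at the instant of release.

About the pivot, I = (1/3)ML² = (1/3)(3.27)(2.41)² = 6.331 kg·m².
The weight acts at the center, a distance L/2 = 1.205 m from the pivot; τ = Mg(L/2) = 38.62 N·m.
α = τ/I = 38.62/6.331 = 6.100 rad/s².
(Equivalently α = (3g/(2L)) = 6.100 rad/s².)

α ≈ 6.10 rad/s²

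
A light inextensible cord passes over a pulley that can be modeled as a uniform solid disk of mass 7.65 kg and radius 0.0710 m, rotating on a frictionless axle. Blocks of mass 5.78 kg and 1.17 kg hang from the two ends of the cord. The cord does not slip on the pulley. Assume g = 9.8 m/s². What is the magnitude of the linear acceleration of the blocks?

I = ½MR² = (1/2)(7.65)(0.0710)² = 0.01928 kg·m².
Heavier block: m₁g − T₁ = m₁a. Lighter block: T₂ − m₂g = m₂a.
Pulley: (T₁ − T₂)R = Iα = I(a/R), so T₁ − T₂ = (I/R²)a = (1/2)M_p a = 3.825·a.
Adding the three: (m₁ − m₂)g = (m₁ + m₂ + 3.825)a, so a = (5.78 − 1.17)(9.8)/(5.78 + 1.17 + 3.825) = 4.193 m/s².

a ≈ 4.19 m/s²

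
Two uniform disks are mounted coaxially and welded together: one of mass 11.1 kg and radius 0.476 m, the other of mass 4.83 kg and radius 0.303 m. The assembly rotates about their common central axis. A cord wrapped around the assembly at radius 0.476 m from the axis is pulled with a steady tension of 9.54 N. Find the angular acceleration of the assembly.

α ≈ 3.07 rad/s²

I = ½M₁R₁² + ½M₂R₂² = ½(11.1)(0.476)² + ½(4.83)(0.303)² = 1.479 kg·m².
τ = F r = (9.54)(0.476) = 4.541 N·m.
α = τ/I = 4.541/1.479 = 3.070 rad/s².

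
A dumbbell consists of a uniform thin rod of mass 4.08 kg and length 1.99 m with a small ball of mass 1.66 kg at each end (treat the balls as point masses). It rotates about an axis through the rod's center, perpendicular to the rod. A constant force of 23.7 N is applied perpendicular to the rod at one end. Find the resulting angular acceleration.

I_rod = (1/12)ML² = (1/12)(4.08)(1.99)² = 1.346 kg·m².
I_balls = 2·m·(L/2)² = 2(1.66)(0.9950)² = 3.287 kg·m².
Total I = 4.633 kg·m².
τ = F·(L/2) = (23.7)(0.995) = 23.58 N·m.
α = τ/I = 23.58/4.633 = 5.090 rad/s².

α ≈ 5.09 rad/s²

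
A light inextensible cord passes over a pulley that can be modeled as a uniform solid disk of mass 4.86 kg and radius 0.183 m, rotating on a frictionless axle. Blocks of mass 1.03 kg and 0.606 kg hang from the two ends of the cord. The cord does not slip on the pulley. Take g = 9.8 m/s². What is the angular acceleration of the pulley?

α ≈ 5.58 rad/s²

I = ½MR² = (1/2)(4.86)(0.183)² = 0.08138 kg·m².
Heavier block: m₁g − T₁ = m₁a. Lighter block: T₂ − m₂g = m₂a.
Pulley: (T₁ − T₂)R = Iα = I(a/R), so T₁ − T₂ = (I/R²)a = (1/2)M_p a = 2.430·a.
Adding the three: (m₁ − m₂)g = (m₁ + m₂ + 2.430)a, so a = (1.03 − 0.606)(9.8)/(1.03 + 0.606 + 2.430) = 1.022 m/s².
α = a/R = 1.022/0.183 = 5.584 rad/s².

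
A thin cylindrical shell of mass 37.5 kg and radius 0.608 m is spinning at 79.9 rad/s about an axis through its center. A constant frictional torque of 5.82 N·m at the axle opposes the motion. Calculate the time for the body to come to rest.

t ≈ 190 s

I = MR² = (37.5)(0.608)² = 13.86 kg·m².
The net torque has magnitude 5.82 N·m, opposing ω.
|α| = τ/I = 5.820/13.86 = 0.4198 rad/s² (deceleration).
0 = ω₀ − |α|t ⇒ t = ω₀/|α| = 79.9/0.4198 = 190.3 s.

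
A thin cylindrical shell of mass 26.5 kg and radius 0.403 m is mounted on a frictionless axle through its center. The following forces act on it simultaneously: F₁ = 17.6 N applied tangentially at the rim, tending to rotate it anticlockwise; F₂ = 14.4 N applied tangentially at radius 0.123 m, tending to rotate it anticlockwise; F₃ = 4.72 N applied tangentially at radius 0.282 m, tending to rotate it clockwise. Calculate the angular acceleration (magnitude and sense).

I = MR² = (26.5)(0.403)² = 4.304 kg·m².
Taking anticlockwise as positive: τ₁ = +(17.6)(0.403) = +7.093 N·m; τ₂ = +(14.4)(0.123) = +1.771 N·m; τ₃ = −(4.72)(0.282) = −1.331 N·m.
Net torque τ = 7.533 N·m.
α = τ/I = 7.533/4.304 = 1.750 rad/s².

α ≈ 1.75 rad/s², anticlockwise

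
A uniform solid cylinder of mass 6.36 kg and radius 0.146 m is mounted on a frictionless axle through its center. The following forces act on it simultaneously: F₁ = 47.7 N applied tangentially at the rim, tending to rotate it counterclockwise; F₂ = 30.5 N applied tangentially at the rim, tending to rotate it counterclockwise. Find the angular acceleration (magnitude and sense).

I = ½MR² = (1/2)(6.36)(0.146)² = 0.06778 kg·m².
Taking counterclockwise as positive: τ₁ = +(47.7)(0.146) = +6.964 N·m; τ₂ = +(30.5)(0.146) = +4.453 N·m.
Net torque τ = 11.42 N·m.
α = τ/I = 11.42/0.06778 = 168.4 rad/s².

α ≈ 168 rad/s², counterclockwise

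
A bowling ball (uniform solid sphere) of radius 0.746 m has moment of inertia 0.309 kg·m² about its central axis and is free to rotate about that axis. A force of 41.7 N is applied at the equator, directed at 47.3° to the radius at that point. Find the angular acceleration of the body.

α ≈ 74.0 rad/s²

Only the tangential component produces torque: τ = F R sinθ = (41.7)(0.746) sin 47.3° = 22.86 N·m.
Newton's second law for rotation, τ = Iα, gives α = τ/I = 22.86/0.3090 = 73.99 rad/s².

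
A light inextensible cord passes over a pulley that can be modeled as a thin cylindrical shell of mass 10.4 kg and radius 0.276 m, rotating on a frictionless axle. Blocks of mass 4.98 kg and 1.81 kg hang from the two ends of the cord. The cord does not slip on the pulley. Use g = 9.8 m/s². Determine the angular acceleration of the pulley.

α ≈ 6.55 rad/s²

I = MR² = (10.4)(0.276)² = 0.7922 kg·m².
Heavier block: m₁g − T₁ = m₁a. Lighter block: T₂ − m₂g = m₂a.
Pulley: (T₁ − T₂)R = Iα = I(a/R), so T₁ − T₂ = (I/R²)a = 1·M_p a = 10.40·a.
Adding the three: (m₁ − m₂)g = (m₁ + m₂ + 10.40)a, so a = (4.98 − 1.81)(9.8)/(4.98 + 1.81 + 10.40) = 1.807 m/s².
α = a/R = 1.807/0.276 = 6.548 rad/s².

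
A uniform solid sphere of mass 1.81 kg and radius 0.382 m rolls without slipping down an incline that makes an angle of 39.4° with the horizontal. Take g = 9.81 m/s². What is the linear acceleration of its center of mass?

Translation along the incline: Mg sinθ − f = Ma.
Rotation about the center: fR = Iα with I = (2/5)MR². No-slip gives a = αR, so f = (I/R²)a = (2/5)M a.
Substituting: Mg sinθ = (1 + 0.4000)Ma, so a = g sinθ/(1 + 0.4000) = (9.81) sin 39.4° / 1.400 = 4.448 m/s².

a ≈ 4.45 m/s²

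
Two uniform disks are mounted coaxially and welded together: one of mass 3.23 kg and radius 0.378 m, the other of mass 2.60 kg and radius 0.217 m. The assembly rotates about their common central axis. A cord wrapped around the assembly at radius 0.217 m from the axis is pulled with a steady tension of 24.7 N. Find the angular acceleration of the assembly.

I = ½M₁R₁² + ½M₂R₂² = ½(3.23)(0.378)² + ½(2.60)(0.217)² = 0.2920 kg·m².
τ = F r = (24.7)(0.217) = 5.360 N·m.
α = τ/I = 5.360/0.2920 = 18.36 rad/s².

α ≈ 18.4 rad/s²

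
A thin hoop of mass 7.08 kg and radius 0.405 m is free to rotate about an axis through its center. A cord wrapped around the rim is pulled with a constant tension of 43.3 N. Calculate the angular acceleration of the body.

I = MR² = (7.08)(0.405)² = 1.161 kg·m².
τ = F R = (43.3)(0.405) = 17.54 N·m.
Newton's second law for rotation, τ = Iα, gives α = τ/I = 17.54/1.161 = 15.10 rad/s².

α ≈ 15.1 rad/s²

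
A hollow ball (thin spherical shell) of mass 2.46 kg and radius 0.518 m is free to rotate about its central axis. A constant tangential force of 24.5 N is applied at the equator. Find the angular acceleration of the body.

I = (2/3)MR² = (2/3)(2.46)(0.518)² = 0.4401 kg·m².
τ = F R = (24.5)(0.518) = 12.69 N·m.
From τ = Iα: α = 12.69/0.4401 = 28.84 rad/s².

α ≈ 28.8 rad/s²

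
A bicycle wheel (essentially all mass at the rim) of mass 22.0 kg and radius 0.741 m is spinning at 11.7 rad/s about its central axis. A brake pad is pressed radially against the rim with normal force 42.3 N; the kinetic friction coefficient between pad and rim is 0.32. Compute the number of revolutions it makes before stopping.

≈ 13.1 revolutions

I = MR² = (22.0)(0.741)² = 12.08 kg·m².
Friction force f = μN = (0.32)(42.3) = 13.54 N at the rim; torque magnitude τ = fR = 10.03 N·m, opposing ω.
|α| = τ/I = 10.03/12.08 = 0.8303 rad/s² (deceleration).
ω² = ω₀² − 2|α|θ with ω = 0 ⇒ θ = ω₀²/(2|α|) = 82.43 rad = 13.12 rev.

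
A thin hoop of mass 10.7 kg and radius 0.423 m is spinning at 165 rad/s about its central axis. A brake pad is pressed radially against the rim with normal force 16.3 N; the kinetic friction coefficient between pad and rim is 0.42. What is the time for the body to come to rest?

I = MR² = (10.7)(0.423)² = 1.915 kg·m².
Friction force f = μN = (0.42)(16.3) = 6.846 N at the rim; torque magnitude τ = fR = 2.896 N·m, opposing ω.
|α| = τ/I = 2.896/1.915 = 1.513 rad/s² (deceleration).
0 = ω₀ − |α|t ⇒ t = ω₀/|α| = 165/1.513 = 109.1 s.

t ≈ 109 s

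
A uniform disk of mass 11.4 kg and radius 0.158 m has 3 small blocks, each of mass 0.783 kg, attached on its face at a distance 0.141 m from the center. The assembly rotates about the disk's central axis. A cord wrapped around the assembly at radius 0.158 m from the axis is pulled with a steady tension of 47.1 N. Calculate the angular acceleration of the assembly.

α ≈ 39.4 rad/s²

I_disk = ½MR² = ½(11.4)(0.158)² = 0.1423 kg·m².
I_blocks = 3·m·r² = 3(0.783)(0.141)² = 0.04670 kg·m².
Total I = 0.1890 kg·m².
τ = F r = (47.1)(0.158) = 7.442 N·m.
α = τ/I = 7.442/0.1890 = 39.38 rad/s².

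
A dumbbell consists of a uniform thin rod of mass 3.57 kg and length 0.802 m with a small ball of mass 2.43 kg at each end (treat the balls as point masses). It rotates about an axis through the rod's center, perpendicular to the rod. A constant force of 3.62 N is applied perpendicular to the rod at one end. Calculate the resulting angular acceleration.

I_rod = (1/12)ML² = (1/12)(3.57)(0.802)² = 0.1914 kg·m².
I_balls = 2·m·(L/2)² = 2(2.43)(0.4010)² = 0.7815 kg·m².
Total I = 0.9728 kg·m².
τ = F·(L/2) = (3.62)(0.401) = 1.452 N·m.
α = τ/I = 1.452/0.9728 = 1.492 rad/s².

α ≈ 1.49 rad/s²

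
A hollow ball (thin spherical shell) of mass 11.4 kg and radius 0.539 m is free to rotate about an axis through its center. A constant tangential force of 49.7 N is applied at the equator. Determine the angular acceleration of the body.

α ≈ 12.1 rad/s²

I = (2/3)MR² = (2/3)(11.4)(0.539)² = 2.208 kg·m².
τ = F R = (49.7)(0.539) = 26.79 N·m.
From τ = Iα: α = 26.79/2.208 = 12.13 rad/s².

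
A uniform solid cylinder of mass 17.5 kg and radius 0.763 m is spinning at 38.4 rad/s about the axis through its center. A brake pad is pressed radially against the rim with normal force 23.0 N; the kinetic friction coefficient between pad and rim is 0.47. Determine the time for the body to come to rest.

I = ½MR² = (1/2)(17.5)(0.763)² = 5.094 kg·m².
Friction force f = μN = (0.47)(23.0) = 10.81 N at the rim; torque magnitude τ = fR = 8.248 N·m, opposing ω.
|α| = τ/I = 8.248/5.094 = 1.619 rad/s² (deceleration).
0 = ω₀ − |α|t ⇒ t = ω₀/|α| = 38.4/1.619 = 23.72 s.

t ≈ 23.7 s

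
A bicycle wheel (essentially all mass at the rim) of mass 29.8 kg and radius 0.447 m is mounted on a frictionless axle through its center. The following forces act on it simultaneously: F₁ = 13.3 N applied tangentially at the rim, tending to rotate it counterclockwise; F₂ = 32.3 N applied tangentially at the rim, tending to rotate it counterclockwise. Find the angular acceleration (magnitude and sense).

I = MR² = (29.8)(0.447)² = 5.954 kg·m².
Taking counterclockwise as positive: τ₁ = +(13.3)(0.447) = +5.945 N·m; τ₂ = +(32.3)(0.447) = +14.44 N·m.
Net torque τ = 20.38 N·m.
α = τ/I = 20.38/5.954 = 3.423 rad/s².

α ≈ 3.42 rad/s², counterclockwise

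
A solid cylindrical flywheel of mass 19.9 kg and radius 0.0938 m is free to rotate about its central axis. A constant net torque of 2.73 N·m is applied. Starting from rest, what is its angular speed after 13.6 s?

I = ½MR² = (1/2)(19.9)(0.0938)² = 0.08754 kg·m².
α = τ/I = 2.73/0.08754 = 31.18 rad/s².
ω = ω₀ + αt = 0 + (31.18)(13.6) = 424.1 rad/s.

ω ≈ 424 rad/s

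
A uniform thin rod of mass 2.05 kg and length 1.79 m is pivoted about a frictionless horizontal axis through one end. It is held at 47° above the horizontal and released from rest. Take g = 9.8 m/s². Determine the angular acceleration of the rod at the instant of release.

About the pivot, I = (1/3)ML² = (1/3)(2.05)(1.79)² = 2.189 kg·m².
The weight acts at the center, a distance L/2 = 0.8950 m from the pivot; τ = Mg(L/2) cos 47° = 12.26 N·m.
α = τ/I = 12.26/2.189 = 5.601 rad/s².

α ≈ 5.60 rad/s²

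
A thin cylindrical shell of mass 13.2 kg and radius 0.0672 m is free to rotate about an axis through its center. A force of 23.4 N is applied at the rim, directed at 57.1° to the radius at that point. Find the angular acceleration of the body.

α ≈ 22.1 rad/s²

I = MR² = (13.2)(0.0672)² = 0.05961 kg·m².
Only the tangential component produces torque: τ = F R sinθ = (23.4)(0.0672) sin 57.1° = 1.320 N·m.
From τ = Iα: α = 1.320/0.05961 = 22.15 rad/s².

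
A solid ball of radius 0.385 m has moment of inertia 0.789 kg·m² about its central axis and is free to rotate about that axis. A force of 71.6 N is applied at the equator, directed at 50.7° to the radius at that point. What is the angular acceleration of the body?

α ≈ 27.0 rad/s²

Only the tangential component produces torque: τ = F R sinθ = (71.6)(0.385) sin 50.7° = 21.33 N·m.
Newton's second law for rotation, τ = Iα, gives α = τ/I = 21.33/0.7890 = 27.04 rad/s².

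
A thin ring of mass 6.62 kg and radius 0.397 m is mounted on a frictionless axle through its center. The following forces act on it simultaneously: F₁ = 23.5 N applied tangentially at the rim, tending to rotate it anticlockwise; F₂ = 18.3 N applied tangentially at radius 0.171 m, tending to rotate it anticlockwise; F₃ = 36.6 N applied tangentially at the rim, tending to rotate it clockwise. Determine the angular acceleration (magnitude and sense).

I = MR² = (6.62)(0.397)² = 1.043 kg·m².
Taking anticlockwise as positive: τ₁ = +(23.5)(0.397) = +9.330 N·m; τ₂ = +(18.3)(0.171) = +3.129 N·m; τ₃ = −(36.6)(0.397) = −14.53 N·m.
Net torque τ = -2.071 N·m.
α = τ/I = -2.071/1.043 = -1.985 rad/s².

α ≈ 1.99 rad/s², clockwise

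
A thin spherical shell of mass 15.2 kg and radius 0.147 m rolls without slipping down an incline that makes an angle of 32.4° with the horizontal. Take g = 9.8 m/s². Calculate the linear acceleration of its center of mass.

Translation along the incline: Mg sinθ − f = Ma.
Rotation about the center: fR = Iα with I = (2/3)MR². No-slip gives a = αR, so f = (I/R²)a = (2/3)M a.
Substituting: Mg sinθ = (1 + 0.6667)Ma, so a = g sinθ/(1 + 0.6667) = (9.8) sin 32.4° / 1.667 = 3.151 m/s².

a ≈ 3.15 m/s²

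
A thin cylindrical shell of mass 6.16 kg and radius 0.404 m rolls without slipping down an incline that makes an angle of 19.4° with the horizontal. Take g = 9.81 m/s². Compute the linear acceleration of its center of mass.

Translation along the incline: Mg sinθ − f = Ma.
Rotation about the center: fR = Iα with I = MR². No-slip gives a = αR, so f = (I/R²)a = M a.
Substituting: Mg sinθ = (1 + 1.000)Ma, so a = g sinθ/(1 + 1.000) = (9.81) sin 19.4° / 2.000 = 1.629 m/s².

a ≈ 1.63 m/s²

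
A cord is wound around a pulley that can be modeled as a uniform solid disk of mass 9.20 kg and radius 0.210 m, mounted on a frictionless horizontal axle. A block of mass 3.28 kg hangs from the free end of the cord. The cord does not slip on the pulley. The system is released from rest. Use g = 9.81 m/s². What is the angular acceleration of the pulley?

α ≈ 19.4 rad/s²

I = ½MR² = (1/2)(9.20)(0.210)² = 0.2029 kg·m².
Block: mg − T = ma. Pulley: TR = Iα. No-slip: a = αR, so T = (I/R²)a = 4.600·a.
Then mg = (m + 4.600)a, so a = (3.28)(9.81)/(3.28 + 4.600) = 4.083 m/s².
α = a/R = 4.083/0.210 = 19.44 rad/s².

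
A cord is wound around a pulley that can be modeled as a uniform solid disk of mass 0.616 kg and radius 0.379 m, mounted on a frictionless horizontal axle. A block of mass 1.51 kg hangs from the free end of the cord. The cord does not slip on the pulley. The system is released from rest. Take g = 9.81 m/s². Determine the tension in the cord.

I = ½MR² = (1/2)(0.616)(0.379)² = 0.04424 kg·m².
Block: mg − T = ma. Pulley: TR = Iα. No-slip: a = αR, so T = (I/R²)a = 0.3080·a.
Then mg = (m + 0.3080)a, so a = (1.51)(9.81)/(1.51 + 0.3080) = 8.148 m/s².
T = 0.3080·a = 2.510 N.

T ≈ 2.51 N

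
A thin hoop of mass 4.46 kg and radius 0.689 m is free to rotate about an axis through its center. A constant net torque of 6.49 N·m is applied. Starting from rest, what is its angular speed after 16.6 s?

ω ≈ 50.9 rad/s

I = MR² = (4.46)(0.689)² = 2.117 kg·m².
α = τ/I = 6.49/2.117 = 3.065 rad/s².
ω = ω₀ + αt = 0 + (3.065)(16.6) = 50.88 rad/s.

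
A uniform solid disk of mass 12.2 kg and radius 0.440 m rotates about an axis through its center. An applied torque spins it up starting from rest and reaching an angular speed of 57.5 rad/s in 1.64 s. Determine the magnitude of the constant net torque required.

τ ≈ 41.4 N·m

I = ½MR² = (1/2)(12.2)(0.440)² = 1.181 kg·m².
α = Δω/Δt = (57.5 − 0)/1.64 = 35.06 rad/s².
τ = Iα = (1.181)(35.06) = 41.41 N·m.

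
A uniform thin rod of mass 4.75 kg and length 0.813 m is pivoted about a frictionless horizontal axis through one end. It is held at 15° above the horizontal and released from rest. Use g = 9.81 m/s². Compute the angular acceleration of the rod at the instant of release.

α ≈ 17.5 rad/s²

About the pivot, I = (1/3)ML² = (1/3)(4.75)(0.813)² = 1.047 kg·m².
The weight acts at the center, a distance L/2 = 0.4065 m from the pivot; τ = Mg(L/2) cos 15° = 18.30 N·m.
α = τ/I = 18.30/1.047 = 17.48 rad/s².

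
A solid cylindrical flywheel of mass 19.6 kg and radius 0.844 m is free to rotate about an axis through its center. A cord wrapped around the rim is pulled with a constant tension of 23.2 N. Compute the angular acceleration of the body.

I = ½MR² = (1/2)(19.6)(0.844)² = 6.981 kg·m².
τ = F R = (23.2)(0.844) = 19.58 N·m.
Newton's second law for rotation, τ = Iα, gives α = τ/I = 19.58/6.981 = 2.805 rad/s².

α ≈ 2.80 rad/s²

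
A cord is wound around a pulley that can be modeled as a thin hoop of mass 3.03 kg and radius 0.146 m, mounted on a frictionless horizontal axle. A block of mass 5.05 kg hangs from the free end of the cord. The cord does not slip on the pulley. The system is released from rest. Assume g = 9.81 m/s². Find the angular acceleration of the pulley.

α ≈ 42.0 rad/s²

I = MR² = (3.03)(0.146)² = 0.06459 kg·m².
Block: mg − T = ma. Pulley: TR = Iα. No-slip: a = αR, so T = (I/R²)a = 3.030·a.
Then mg = (m + 3.030)a, so a = (5.05)(9.81)/(5.05 + 3.030) = 6.131 m/s².
α = a/R = 6.131/0.146 = 41.99 rad/s².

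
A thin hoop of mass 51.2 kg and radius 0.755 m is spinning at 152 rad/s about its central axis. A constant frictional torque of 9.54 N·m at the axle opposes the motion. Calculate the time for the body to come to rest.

I = MR² = (51.2)(0.755)² = 29.19 kg·m².
The net torque has magnitude 9.54 N·m, opposing ω.
|α| = τ/I = 9.540/29.19 = 0.3269 rad/s² (deceleration).
0 = ω₀ − |α|t ⇒ t = ω₀/|α| = 152/0.3269 = 465.0 s.

t ≈ 465 s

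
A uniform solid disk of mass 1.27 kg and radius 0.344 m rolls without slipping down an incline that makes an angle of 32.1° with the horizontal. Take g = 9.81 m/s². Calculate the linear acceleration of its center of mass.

a ≈ 3.48 m/s²

Translation along the incline: Mg sinθ − f = Ma.
Rotation about the center: fR = Iα with I = ½MR². No-slip gives a = αR, so f = (I/R²)a = (1/2)M a.
Substituting: Mg sinθ = (1 + 0.5000)Ma, so a = g sinθ/(1 + 0.5000) = (9.81) sin 32.1° / 1.500 = 3.475 m/s².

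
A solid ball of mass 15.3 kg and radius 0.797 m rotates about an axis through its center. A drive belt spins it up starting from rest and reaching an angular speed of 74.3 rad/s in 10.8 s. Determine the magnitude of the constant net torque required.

I = (2/5)MR² = (2/5)(15.3)(0.797)² = 3.887 kg·m².
α = Δω/Δt = (74.3 − 0)/10.8 = 6.880 rad/s².
τ = Iα = (3.887)(6.880) = 26.74 N·m.

τ ≈ 26.7 N·m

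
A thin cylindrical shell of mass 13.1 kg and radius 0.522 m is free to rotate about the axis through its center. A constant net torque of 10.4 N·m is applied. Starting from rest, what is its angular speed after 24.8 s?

I = MR² = (13.1)(0.522)² = 3.570 kg·m².
α = τ/I = 10.4/3.570 = 2.914 rad/s².
ω = ω₀ + αt = 0 + (2.914)(24.8) = 72.26 rad/s.

ω ≈ 72.3 rad/s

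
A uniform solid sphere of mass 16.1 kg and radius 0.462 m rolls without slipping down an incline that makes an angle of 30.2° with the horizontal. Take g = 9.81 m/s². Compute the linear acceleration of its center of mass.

Translation along the incline: Mg sinθ − f = Ma.
Rotation about the center: fR = Iα with I = (2/5)MR². No-slip gives a = αR, so f = (I/R²)a = (2/5)M a.
Substituting: Mg sinθ = (1 + 0.4000)Ma, so a = g sinθ/(1 + 0.4000) = (9.81) sin 30.2° / 1.400 = 3.525 m/s².

a ≈ 3.52 m/s²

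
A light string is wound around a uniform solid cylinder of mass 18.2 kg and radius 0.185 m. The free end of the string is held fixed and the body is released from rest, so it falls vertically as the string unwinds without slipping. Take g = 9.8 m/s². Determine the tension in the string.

Translation: Mg − T = Ma. Rotation about the center: TR = Iα with I = ½MR².
With a = αR: T = (I/R²)a = (1/2)M a, so Mg = (1 + 0.5000)Ma.
a = g/(1 + 0.5000) = 9.8/1.500 = 6.533 m/s².
T = 0.5000·M·a = (0.5000)(18.2)(6.533) = 59.45 N.

T ≈ 59.5 N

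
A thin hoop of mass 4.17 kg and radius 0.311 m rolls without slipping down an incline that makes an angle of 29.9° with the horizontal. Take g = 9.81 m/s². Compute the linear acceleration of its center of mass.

a ≈ 2.45 m/s²

Translation along the incline: Mg sinθ − f = Ma.
Rotation about the center: fR = Iα with I = MR². No-slip gives a = αR, so f = (I/R²)a = M a.
Substituting: Mg sinθ = (1 + 1.000)Ma, so a = g sinθ/(1 + 1.000) = (9.81) sin 29.9° / 2.000 = 2.445 m/s².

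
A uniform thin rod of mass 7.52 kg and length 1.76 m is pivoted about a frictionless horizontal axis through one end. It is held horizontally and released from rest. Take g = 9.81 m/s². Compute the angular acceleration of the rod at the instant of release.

α ≈ 8.36 rad/s²

About the pivot, I = (1/3)ML² = (1/3)(7.52)(1.76)² = 7.765 kg·m².
The weight acts at the center, a distance L/2 = 0.8800 m from the pivot; τ = Mg(L/2) = 64.92 N·m.
α = τ/I = 64.92/7.765 = 8.361 rad/s².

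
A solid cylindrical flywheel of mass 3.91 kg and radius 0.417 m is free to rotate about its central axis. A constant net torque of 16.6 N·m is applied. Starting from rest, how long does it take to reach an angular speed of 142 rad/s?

t ≈ 2.91 s

I = ½MR² = (1/2)(3.91)(0.417)² = 0.3400 kg·m².
α = τ/I = 16.6/0.3400 = 48.83 rad/s².
ω = αt ⇒ t = ω/α = 142/48.83 = 2.908 s.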